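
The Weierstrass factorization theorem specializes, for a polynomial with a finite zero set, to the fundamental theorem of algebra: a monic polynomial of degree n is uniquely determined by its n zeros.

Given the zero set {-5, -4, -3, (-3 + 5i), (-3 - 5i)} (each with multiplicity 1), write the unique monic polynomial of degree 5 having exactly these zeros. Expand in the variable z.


The polynomial is p(z) = ∏_{α ∈ S} (z − α), where S = {-5, -4, -3, (-3 + 5i), (-3 - 5i)}.
Expanding the product yields: p(z) = z^5 + 18·z^4 + 153·z^3 + 750·z^2 + 1958·z + 2040.
Note conjugate pairs combine to real quadratics: (z − (-3+5i))(z − (-3−5i)) = z² + 6z + 34.
The resulting polynomial has degree 5 and real coefficients as required.

p(z) = z^5 + 18·z^4 + 153·z^3 + 750·z^2 + 1958·z + 2040.


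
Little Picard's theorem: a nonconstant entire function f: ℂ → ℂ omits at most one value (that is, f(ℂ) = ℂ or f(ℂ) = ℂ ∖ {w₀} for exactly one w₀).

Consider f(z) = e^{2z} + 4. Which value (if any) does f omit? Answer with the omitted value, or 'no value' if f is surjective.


Little Picard bounds the complement of f(ℂ) to at most one point.
e^{2z} is never zero on ℂ, so 1·e^{2z} takes every value in ℂ ∖ {0}. Adding 4 shifts the range to ℂ ∖ {4}. Thus f omits exactly the value 4.

Omitted value: 4.


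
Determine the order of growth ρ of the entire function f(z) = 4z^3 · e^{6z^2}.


M(r) = max_{|z|=r} |4|·|z|^3·|e^{6z^2}| = 4·r^3 · e^{6r^2} (the factors attain their maxima compatibly on |z|=r). Then log M(r) = log 4 + 3·log r + 6r^2, dominated by the last term, so log log M(r) ~ 2·log r. The polynomial factor 4z^3 contributes only a log r term and does not affect the order. ρ = 2.
Therefore ρ = 2.

Order ρ = 2.


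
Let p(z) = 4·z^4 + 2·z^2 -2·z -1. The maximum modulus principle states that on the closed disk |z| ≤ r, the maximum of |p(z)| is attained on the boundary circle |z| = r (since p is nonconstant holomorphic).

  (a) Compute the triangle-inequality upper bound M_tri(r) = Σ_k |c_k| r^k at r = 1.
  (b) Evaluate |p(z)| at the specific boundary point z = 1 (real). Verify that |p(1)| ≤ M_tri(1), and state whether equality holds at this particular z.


Coefficients: c_0 = -1, c_1 = -2, c_2 = 2, c_3 = 0, c_4 = 4. Radius r = 1.
Part (a). Triangle bound: M_tri(r) = Σ_k |c_k| r^k
  = |-1|·1^0 + |-2|·1^1 + |2|·1^2 + |0|·1^3 + |4|·1^4
  = 1 + 2 + 2 + 0 + 4 = 9.
This bounds M(r) := max_{|z|=r} |p(z)| from above; equality holds iff all terms c_k z^k can be made to align in phase at a single z on |z|=r.
Part (b). At z = 1 (real, on the circle |z| = r):
  p(1) = (-1)·1^0 + (-2)·1^1 + (2)·1^2 + (0)·1^3 + (4)·1^4 = 3.
  |p(1)| = 3.
Check: |p(1)| = 3 ≤ 9 = M_tri(1). ✓ Equality does not hold at z = 1 (the coefficients have mixed signs, so the terms do not all align in phase there).

M_tri(1) = 9; |p(1)| = 3; equality at z=1: no.


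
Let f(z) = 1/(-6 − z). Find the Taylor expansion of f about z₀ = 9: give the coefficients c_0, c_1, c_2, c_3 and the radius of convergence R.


Let w = z − z₀, so z = z₀ + w.
Then -6 − z = -6 − (z₀ + w) = (-6 − z₀) − w = -15 − w.
f(z) = 1/(-15 − w) = (1/(-15)) · 1/(1 − w/(-15)) = Σ_{n≥0} w^n / (-15)^(n+1).
So c_n = 1/(-15)^(n+1):
  c_0 = 1/(-15)^1 = -1/15.
  c_1 = 1/(-15)^2 = 1/225.
  c_2 = 1/(-15)^3 = -1/3375.
  c_3 = 1/(-15)^4 = 1/50625.
The series is valid for |w/d| < 1, i.e. |z − z₀| < |d|.
Radius of convergence: R = |-6 − z₀| = |-15| = 15 (distance from z₀ to the singularity z = -6).

c_0 = -1/15, c_1 = 1/225, c_2 = -1/3375, c_3 = 1/50625; R = 15.


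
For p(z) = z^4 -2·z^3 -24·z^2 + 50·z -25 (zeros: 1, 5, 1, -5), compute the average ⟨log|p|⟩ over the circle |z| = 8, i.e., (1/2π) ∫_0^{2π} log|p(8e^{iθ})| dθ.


Zeros: -5, 1, 1, 5; r = 8.
Inside |z| < r: -5, 1, 1, 5. Outside (|z| ≥ r): ∅.
p(0) = -25, so log|p(0)| = log(25) = 3.2189.
Apply Jensen: I(r) = log|p(0)| + Σ_k log(r/|z_k|), summed over zeros inside |z| < r.
  log(r/|z_k|) for z_k = 1: log(8/1) = 2.0794
  log(r/|z_k|) for z_k = 5: log(8/5) = 0.4700
  log(r/|z_k|) for z_k = 1: log(8/1) = 2.0794
  log(r/|z_k|) for z_k = -5: log(8/5) = 0.4700
Sum over inside zeros: 5.0989.
I(r) = log|p(0)| + (inside sum) = 3.2189 + 5.0989 = 8.3178.
Closed form (all zeros inside, monic): I(r) = n·log(r) = 4·log(8) = 8.3178. ✓

I(r) ≈ 8.3178.


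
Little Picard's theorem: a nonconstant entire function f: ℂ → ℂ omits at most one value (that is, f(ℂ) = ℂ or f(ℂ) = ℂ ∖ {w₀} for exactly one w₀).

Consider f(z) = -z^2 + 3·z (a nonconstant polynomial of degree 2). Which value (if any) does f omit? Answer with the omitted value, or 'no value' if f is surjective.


Little Picard bounds the complement of f(ℂ) to at most one point.
For every w ∈ ℂ, the equation p(z) − w = 0 is a nonconstant polynomial in z and hence has at least one root by the fundamental theorem of algebra. So p is surjective onto ℂ, omitting no value.

Omitted value: no value.


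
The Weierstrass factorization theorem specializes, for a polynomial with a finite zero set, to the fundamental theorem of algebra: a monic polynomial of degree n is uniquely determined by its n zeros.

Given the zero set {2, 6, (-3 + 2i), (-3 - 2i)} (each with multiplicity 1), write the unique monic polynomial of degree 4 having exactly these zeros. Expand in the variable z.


The polynomial is p(z) = ∏_{α ∈ S} (z − α), where S = {2, 6, (-3 + 2i), (-3 - 2i)}.
Expanding the product yields: p(z) = z^4 -2·z^3 -23·z^2 -32·z + 156.
Note conjugate pairs combine to real quadratics: (z − (-3+2i))(z − (-3−2i)) = z² + 6z + 13.
The resulting polynomial has degree 4 and real coefficients as required.

p(z) = z^4 -2·z^3 -23·z^2 -32·z + 156.


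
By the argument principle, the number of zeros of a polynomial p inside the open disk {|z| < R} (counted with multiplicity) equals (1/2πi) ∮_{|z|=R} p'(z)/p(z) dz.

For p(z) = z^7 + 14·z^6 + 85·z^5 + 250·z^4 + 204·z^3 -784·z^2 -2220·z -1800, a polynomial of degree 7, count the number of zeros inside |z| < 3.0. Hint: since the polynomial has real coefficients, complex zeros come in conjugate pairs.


The zeros of p are: (-2 + 1i), (-2 - 1i), (-3 + 3i), (-3 - 3i), 2, (-3 + 1i), (-3 - 1i).
Their magnitudes are: 2.236, 2.236, 4.243, 4.243, 2, 3.162, 3.162.
Zeros with |z| < R = 3.0: (-2 + 1i), (-2 - 1i), 2.
Count = 3.
By the argument principle, (1/2πi) ∮_{|z|=R} p'(z)/p(z) dz equals exactly this count.

Number of zeros inside |z| < 3.0: 3.


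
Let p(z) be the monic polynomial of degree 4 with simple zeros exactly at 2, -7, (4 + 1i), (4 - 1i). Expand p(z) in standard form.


The polynomial is p(z) = ∏_{α ∈ S} (z − α), where S = {2, -7, (4 + 1i), (4 - 1i)}.
Expanding the product yields: p(z) = z^4 -3·z^3 -37·z^2 + 197·z -238.
Note conjugate pairs combine to real quadratics: (z − (4+1i))(z − (4−1i)) = z² − 8z + 17.
The resulting polynomial has degree 4 and real coefficients as required.

p(z) = z^4 -3·z^3 -37·z^2 + 197·z -238.


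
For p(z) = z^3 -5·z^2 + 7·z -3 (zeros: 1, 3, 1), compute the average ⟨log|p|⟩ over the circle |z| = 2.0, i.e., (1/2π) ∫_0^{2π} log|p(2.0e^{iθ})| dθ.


Zeros: 1, 1, 3; r = 2.0.
Inside |z| < r: 1, 1. Outside (|z| ≥ r): 3.
p(0) = -3, so log|p(0)| = log(3) = 1.0986.
Apply Jensen: I(r) = log|p(0)| + Σ_k log(r/|z_k|), summed over zeros inside |z| < r.
  log(r/|z_k|) for z_k = 1: log(2.0/1) = 0.6931
  log(r/|z_k|) for z_k = 1: log(2.0/1) = 0.6931
  Outside zeros (3) contribute nothing to the Jensen sum.
Sum over inside zeros: 1.3863.
I(r) = log|p(0)| + (inside sum) = 1.0986 + 1.3863 = 2.4849.
Note: since some zeros are outside |z| ≤ r, the simplified n·log(r) form does NOT apply — only the inside zeros contribute.

I(r) ≈ 2.4849.


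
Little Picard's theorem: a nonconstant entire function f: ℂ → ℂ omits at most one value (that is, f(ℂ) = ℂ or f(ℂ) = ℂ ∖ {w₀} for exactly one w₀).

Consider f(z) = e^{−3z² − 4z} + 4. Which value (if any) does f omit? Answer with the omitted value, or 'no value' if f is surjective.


Little Picard bounds the complement of f(ℂ) to at most one point.
The exponent g(z) = −3z² − 4z is a nonconstant polynomial, hence surjective onto ℂ. So e^{g(z)} takes every value in {e^w : w ∈ ℂ} = ℂ ∖ {0}. Adding 4 shifts the range to ℂ ∖ {4}. f omits exactly 4.

Omitted value: 4.


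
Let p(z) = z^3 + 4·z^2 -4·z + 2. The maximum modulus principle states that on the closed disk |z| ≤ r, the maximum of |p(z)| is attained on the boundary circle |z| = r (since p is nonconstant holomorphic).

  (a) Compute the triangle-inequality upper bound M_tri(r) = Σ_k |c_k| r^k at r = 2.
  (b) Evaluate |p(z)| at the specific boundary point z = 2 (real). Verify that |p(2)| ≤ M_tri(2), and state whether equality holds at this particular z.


Coefficients: c_0 = 2, c_1 = -4, c_2 = 4, c_3 = 1. Radius r = 2.
Part (a). Triangle bound: M_tri(r) = Σ_k |c_k| r^k
  = |2|·2^0 + |-4|·2^1 + |4|·2^2 + |1|·2^3
  = 2 + 8 + 16 + 8 = 34.
This bounds M(r) := max_{|z|=r} |p(z)| from above; equality holds iff all terms c_k z^k can be made to align in phase at a single z on |z|=r.
Part (b). At z = 2 (real, on the circle |z| = r):
  p(2) = (2)·2^0 + (-4)·2^1 + (4)·2^2 + (1)·2^3 = 18.
  |p(2)| = 18.
Check: |p(2)| = 18 ≤ 34 = M_tri(2). ✓ Equality does not hold at z = 2 (the coefficients have mixed signs, so the terms do not all align in phase there).

M_tri(2) = 34; |p(2)| = 18; equality at z=2: no.


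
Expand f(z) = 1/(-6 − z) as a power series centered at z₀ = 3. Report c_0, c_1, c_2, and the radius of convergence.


Let w = z − z₀, so z = z₀ + w.
Then -6 − z = -6 − (z₀ + w) = (-6 − z₀) − w = -9 − w.
f(z) = 1/(-9 − w) = (1/(-9)) · 1/(1 − w/(-9)) = Σ_{n≥0} w^n / (-9)^(n+1).
So c_n = 1/(-9)^(n+1):
  c_0 = 1/(-9)^1 = -1/9.
  c_1 = 1/(-9)^2 = 1/81.
  c_2 = 1/(-9)^3 = -1/729.
The series is valid for |w/d| < 1, i.e. |z − z₀| < |d|.
Radius of convergence: R = |-6 − z₀| = |-9| = 9 (distance from z₀ to the singularity z = -6).

c_0 = -1/9, c_1 = 1/81, c_2 = -1/729; R = 9.


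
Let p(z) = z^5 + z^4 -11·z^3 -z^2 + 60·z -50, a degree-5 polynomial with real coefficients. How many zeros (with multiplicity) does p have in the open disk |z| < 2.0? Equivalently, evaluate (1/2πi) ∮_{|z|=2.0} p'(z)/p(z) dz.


The zeros of p are: (2 + 1i), (2 - 1i), (-3 + 1i), (-3 - 1i), 1.
Their magnitudes are: 2.236, 2.236, 3.162, 3.162, 1.
Zeros with |z| < R = 2.0: 1.
Count = 1.
By the argument principle, (1/2πi) ∮_{|z|=R} p'(z)/p(z) dz equals exactly this count.

Number of zeros inside |z| < 2.0: 1.


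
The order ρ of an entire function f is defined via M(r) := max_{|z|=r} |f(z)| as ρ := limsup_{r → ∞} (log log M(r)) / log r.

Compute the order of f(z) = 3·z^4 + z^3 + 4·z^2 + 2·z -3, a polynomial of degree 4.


|f(z)| ≤ Σ|c_k|·r^k = O(r^4) as r → ∞. Polynomial growth is O(e^{r^ε}) for every ε > 0 (since r^4/e^{r^ε} → 0), so ρ ≤ ε for all ε > 0, i.e. ρ = 0. Every nonconstant polynomial has order 0.
Therefore ρ = 0.

Order ρ = 0.


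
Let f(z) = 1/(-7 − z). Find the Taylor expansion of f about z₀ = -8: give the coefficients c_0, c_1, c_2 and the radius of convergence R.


Let w = z − z₀, so z = z₀ + w.
Then -7 − z = -7 − (z₀ + w) = (-7 − z₀) − w = 1 − w.
f(z) = 1/(1 − w) = (1/(1)) · 1/(1 − w/(1)) = Σ_{n≥0} w^n / (1)^(n+1).
So c_n = 1/(1)^(n+1):
  c_0 = 1/(1)^1 = 1.
  c_1 = 1/(1)^2 = 1.
  c_2 = 1/(1)^3 = 1.
The series is valid for |w/d| < 1, i.e. |z − z₀| < |d|.
Radius of convergence: R = |-7 − z₀| = |1| = 1 (distance from z₀ to the singularity z = -7).

c_0 = 1, c_1 = 1, c_2 = 1; R = 1.


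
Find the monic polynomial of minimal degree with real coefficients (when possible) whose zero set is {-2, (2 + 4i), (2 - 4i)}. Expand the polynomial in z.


The polynomial is p(z) = ∏_{α ∈ S} (z − α), where S = {-2, (2 + 4i), (2 - 4i)}.
Expanding the product yields: p(z) = z^3 -2·z^2 + 12·z + 40.
Note conjugate pairs combine to real quadratics: (z − (2+4i))(z − (2−4i)) = z² − 4z + 20.
The resulting polynomial has degree 3 and real coefficients as required.

p(z) = z^3 -2·z^2 + 12·z + 40.


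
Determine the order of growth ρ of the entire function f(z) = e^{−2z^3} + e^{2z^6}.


Each summand is entire of order 3 and 6 respectively (as in the single-exponential case). The order of a sum is at most the max of the orders, so ρ ≤ 6. For the lower bound: on |z|=r choose arg z so that 2z^6 is real positive; then |e^{2z^6}| = e^{2r^6} while |e^{-2z^3}| ≤ e^{2r^3} = o(e^{2r^6}). So |f| ≥ e^{2r^6}(1 − o(1)) and ρ ≥ 6. Hence ρ = max(3, 6) = 6.
Therefore ρ = 6.

Order ρ = 6.


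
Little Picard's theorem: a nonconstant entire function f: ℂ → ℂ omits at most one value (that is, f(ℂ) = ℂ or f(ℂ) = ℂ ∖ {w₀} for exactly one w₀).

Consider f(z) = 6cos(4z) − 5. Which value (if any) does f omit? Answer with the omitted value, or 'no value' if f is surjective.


Little Picard bounds the complement of f(ℂ) to at most one point.
cos is entire and surjective onto ℂ: for every w ∈ ℂ, cos(ζ) = w has a solution ζ ∈ ℂ (e.g., via the complex inverse arccos). With ζ = 4z this gives z = ζ/(4). Then 6·cos(4z) takes every value in 6·ℂ = ℂ, and adding -5 is a bijection of ℂ. So f is surjective and omits no value. (Note: only on the real line is cos bounded by [−1, 1].)

Omitted value: no value.


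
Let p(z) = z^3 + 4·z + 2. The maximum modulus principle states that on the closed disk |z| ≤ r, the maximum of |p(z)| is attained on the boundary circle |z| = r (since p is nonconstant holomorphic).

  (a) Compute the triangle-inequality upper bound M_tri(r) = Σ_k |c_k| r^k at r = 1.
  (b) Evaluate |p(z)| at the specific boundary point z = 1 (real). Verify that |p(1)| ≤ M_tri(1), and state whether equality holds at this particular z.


Coefficients: c_0 = 2, c_1 = 4, c_2 = 0, c_3 = 1. Radius r = 1.
Part (a). Triangle bound: M_tri(r) = Σ_k |c_k| r^k
  = |2|·1^0 + |4|·1^1 + |0|·1^2 + |1|·1^3
  = 2 + 4 + 0 + 1 = 7.
This bounds M(r) := max_{|z|=r} |p(z)| from above; equality holds iff all terms c_k z^k can be made to align in phase at a single z on |z|=r.
Part (b). At z = 1 (real, on the circle |z| = r):
  p(1) = (2)·1^0 + (4)·1^1 + (0)·1^2 + (1)·1^3 = 7.
  |p(1)| = 7.
Since all nonzero coefficients share the same sign, |p(1)| = 7 = M_tri(1); the triangle bound is attained at z = 1, so in fact M(r) = 7.

M_tri(1) = 7; |p(1)| = 7; equality at z=1: yes.


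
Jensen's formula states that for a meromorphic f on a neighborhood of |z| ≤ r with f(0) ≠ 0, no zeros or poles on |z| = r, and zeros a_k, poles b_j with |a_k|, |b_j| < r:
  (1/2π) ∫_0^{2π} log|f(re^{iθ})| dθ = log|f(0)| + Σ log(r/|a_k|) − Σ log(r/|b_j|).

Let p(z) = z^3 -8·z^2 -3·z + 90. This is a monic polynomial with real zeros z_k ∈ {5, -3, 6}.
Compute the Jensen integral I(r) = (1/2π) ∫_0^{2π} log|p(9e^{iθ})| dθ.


Zeros: -3, 5, 6; r = 9.
Inside |z| < r: -3, 5, 6. Outside (|z| ≥ r): ∅.
p(0) = 90, so log|p(0)| = log(90) = 4.4998.
Apply Jensen: I(r) = log|p(0)| + Σ_k log(r/|z_k|), summed over zeros inside |z| < r.
  log(r/|z_k|) for z_k = 5: log(9/5) = 0.5878
  log(r/|z_k|) for z_k = -3: log(9/3) = 1.0986
  log(r/|z_k|) for z_k = 6: log(9/6) = 0.4055
Sum over inside zeros: 2.0919.
I(r) = log|p(0)| + (inside sum) = 4.4998 + 2.0919 = 6.5917.
Closed form (all zeros inside, monic): I(r) = n·log(r) = 3·log(9) = 6.5917. ✓

I(r) ≈ 6.5917.


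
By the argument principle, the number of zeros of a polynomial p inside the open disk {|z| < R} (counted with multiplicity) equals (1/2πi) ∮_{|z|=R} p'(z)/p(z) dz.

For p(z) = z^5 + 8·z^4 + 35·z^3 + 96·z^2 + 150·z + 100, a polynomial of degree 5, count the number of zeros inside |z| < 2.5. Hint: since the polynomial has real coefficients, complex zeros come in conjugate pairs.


The zeros of p are: (-2 + 1i), (-2 - 1i), (-1 + 3i), (-1 - 3i), -2.
Their magnitudes are: 2.236, 2.236, 3.162, 3.162, 2.
Zeros with |z| < R = 2.5: (-2 + 1i), (-2 - 1i), -2.
Count = 3.
By the argument principle, (1/2πi) ∮_{|z|=R} p'(z)/p(z) dz equals exactly this count.

Number of zeros inside |z| < 2.5: 3.


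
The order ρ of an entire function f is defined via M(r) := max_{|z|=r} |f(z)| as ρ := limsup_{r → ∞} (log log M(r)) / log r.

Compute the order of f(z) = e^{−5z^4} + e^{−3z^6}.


Each summand is entire of order 4 and 6 respectively (as in the single-exponential case). The order of a sum is at most the max of the orders, so ρ ≤ 6. For the lower bound: on |z|=r choose arg z so that -3z^6 is real positive; then |e^{-3z^6}| = e^{3r^6} while |e^{-5z^4}| ≤ e^{5r^4} = o(e^{3r^6}). So |f| ≥ e^{3r^6}(1 − o(1)) and ρ ≥ 6. Hence ρ = max(4, 6) = 6.
Therefore ρ = 6.

Order ρ = 6.


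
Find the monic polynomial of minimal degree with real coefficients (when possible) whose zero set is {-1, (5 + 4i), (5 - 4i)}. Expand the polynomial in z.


The polynomial is p(z) = ∏_{α ∈ S} (z − α), where S = {-1, (5 + 4i), (5 - 4i)}.
Expanding the product yields: p(z) = z^3 -9·z^2 + 31·z + 41.
Note conjugate pairs combine to real quadratics: (z − (5+4i))(z − (5−4i)) = z² − 10z + 41.
The resulting polynomial has degree 3 and real coefficients as required.

p(z) = z^3 -9·z^2 + 31·z + 41.


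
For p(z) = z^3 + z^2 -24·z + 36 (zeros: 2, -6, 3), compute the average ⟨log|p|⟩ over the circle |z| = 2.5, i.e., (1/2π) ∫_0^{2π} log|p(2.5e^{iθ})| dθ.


Zeros: -6, 2, 3; r = 2.5.
Inside |z| < r: 2. Outside (|z| ≥ r): -6, 3.
p(0) = 36, so log|p(0)| = log(36) = 3.5835.
Apply Jensen: I(r) = log|p(0)| + Σ_k log(r/|z_k|), summed over zeros inside |z| < r.
  log(r/|z_k|) for z_k = 2: log(2.5/2) = 0.2231
  Outside zeros (-6, 3) contribute nothing to the Jensen sum.
Sum over inside zeros: 0.2231.
I(r) = log|p(0)| + (inside sum) = 3.5835 + 0.2231 = 3.8067.
Note: since some zeros are outside |z| ≤ r, the simplified n·log(r) form does NOT apply — only the inside zeros contribute.

I(r) ≈ 3.8067.


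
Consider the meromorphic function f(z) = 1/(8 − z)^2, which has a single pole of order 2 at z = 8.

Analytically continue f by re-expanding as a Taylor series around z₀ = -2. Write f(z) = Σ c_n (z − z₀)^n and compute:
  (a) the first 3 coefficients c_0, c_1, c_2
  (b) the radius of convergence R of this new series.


Let w = z − z₀, so z = z₀ + w.
Then 8 − z = 8 − (z₀ + w) = (8 − z₀) − w = 10 − w.
f(z) = 1/(10 − w)^2 = (1/(10)^2) · (1 − w/(10))^{−2}.
By the binomial series (1−u)^{−2} = Σ_{n≥0} C(n+1, 1) u^n for |u|<1, with u = w/(10):
  c_n = C(n+1, 1) / (10)^(n+2).
  c_0 = 1/(10)^2 = 1/100.
  c_1 = 2/(10)^3 = 1/500.
  c_2 = 3/(10)^4 = 3/10000.
The series is valid for |w/d| < 1, i.e. |z − z₀| < |d|.
Radius of convergence: R = |8 − z₀| = |10| = 10 (distance from z₀ to the singularity z = 8).

c_0 = 1/100, c_1 = 1/500, c_2 = 3/10000; R = 10.


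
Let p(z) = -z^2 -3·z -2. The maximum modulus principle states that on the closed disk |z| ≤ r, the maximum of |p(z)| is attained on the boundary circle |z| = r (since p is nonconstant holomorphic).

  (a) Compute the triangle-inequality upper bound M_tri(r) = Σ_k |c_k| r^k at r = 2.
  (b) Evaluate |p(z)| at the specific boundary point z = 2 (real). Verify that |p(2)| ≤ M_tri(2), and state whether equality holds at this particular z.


Coefficients: c_0 = -2, c_1 = -3, c_2 = -1. Radius r = 2.
Part (a). Triangle bound: M_tri(r) = Σ_k |c_k| r^k
  = |-2|·2^0 + |-3|·2^1 + |-1|·2^2
  = 2 + 6 + 4 = 12.
This bounds M(r) := max_{|z|=r} |p(z)| from above; equality holds iff all terms c_k z^k can be made to align in phase at a single z on |z|=r.
Part (b). At z = 2 (real, on the circle |z| = r):
  p(2) = (-2)·2^0 + (-3)·2^1 + (-1)·2^2 = -12.
  |p(2)| = 12.
Since all nonzero coefficients share the same sign, |p(2)| = 12 = M_tri(2); the triangle bound is attained at z = 2, so in fact M(r) = 12.

M_tri(2) = 12; |p(2)| = 12; equality at z=2: yes.


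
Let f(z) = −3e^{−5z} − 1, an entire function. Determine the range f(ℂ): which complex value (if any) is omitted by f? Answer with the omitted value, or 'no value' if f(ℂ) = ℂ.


Little Picard bounds the complement of f(ℂ) to at most one point.
e^{−5z} is never zero on ℂ, so -3·e^{−5z} takes every value in ℂ ∖ {0}. Adding -1 shifts the range to ℂ ∖ {-1}. Thus f omits exactly the value -1.

Omitted value: -1.


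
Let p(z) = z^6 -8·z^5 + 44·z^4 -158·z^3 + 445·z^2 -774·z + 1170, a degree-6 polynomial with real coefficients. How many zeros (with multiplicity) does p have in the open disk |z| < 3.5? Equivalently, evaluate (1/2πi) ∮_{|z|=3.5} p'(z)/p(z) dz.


The zeros of p are: (0 + 3i), (0 - 3i), (1 + 3i), (1 - 3i), (3 + 2i), (3 - 2i).
Their magnitudes are: 3, 3, 3.162, 3.162, 3.606, 3.606.
Zeros with |z| < R = 3.5: (0 + 3i), (0 - 3i), (1 + 3i), (1 - 3i).
Count = 4.
By the argument principle, (1/2πi) ∮_{|z|=R} p'(z)/p(z) dz equals exactly this count.

Number of zeros inside |z| < 3.5: 4.


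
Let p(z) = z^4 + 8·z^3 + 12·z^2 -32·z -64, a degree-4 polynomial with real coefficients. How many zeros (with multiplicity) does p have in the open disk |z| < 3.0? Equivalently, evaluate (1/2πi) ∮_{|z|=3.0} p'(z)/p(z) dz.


The zeros of p are: -4, 2, -4, -2.
Their magnitudes are: 4, 2, 4, 2.
Zeros with |z| < R = 3.0: 2, -2.
Count = 2.
By the argument principle, (1/2πi) ∮_{|z|=R} p'(z)/p(z) dz equals exactly this count.

Number of zeros inside |z| < 3.0: 2.


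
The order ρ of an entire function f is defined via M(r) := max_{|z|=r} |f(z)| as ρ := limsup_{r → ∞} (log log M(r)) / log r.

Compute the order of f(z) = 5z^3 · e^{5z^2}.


M(r) = max_{|z|=r} |5|·|z|^3·|e^{5z^2}| = 5·r^3 · e^{5r^2} (the factors attain their maxima compatibly on |z|=r). Then log M(r) = log 5 + 3·log r + 5r^2, dominated by the last term, so log log M(r) ~ 2·log r. The polynomial factor 5z^3 contributes only a log r term and does not affect the order. ρ = 2.
Therefore ρ = 2.

Order ρ = 2.


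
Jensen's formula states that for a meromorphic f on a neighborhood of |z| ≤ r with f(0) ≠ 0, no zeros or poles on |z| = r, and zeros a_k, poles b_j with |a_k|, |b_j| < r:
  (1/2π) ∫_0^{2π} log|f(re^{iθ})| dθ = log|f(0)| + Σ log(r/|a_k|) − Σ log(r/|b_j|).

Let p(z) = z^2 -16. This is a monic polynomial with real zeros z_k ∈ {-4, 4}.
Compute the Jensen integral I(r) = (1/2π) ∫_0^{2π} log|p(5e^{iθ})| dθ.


Zeros: -4, 4; r = 5.
Inside |z| < r: -4, 4. Outside (|z| ≥ r): ∅.
p(0) = -16, so log|p(0)| = log(16) = 2.7726.
Apply Jensen: I(r) = log|p(0)| + Σ_k log(r/|z_k|), summed over zeros inside |z| < r.
  log(r/|z_k|) for z_k = -4: log(5/4) = 0.2231
  log(r/|z_k|) for z_k = 4: log(5/4) = 0.2231
Sum over inside zeros: 0.4463.
I(r) = log|p(0)| + (inside sum) = 2.7726 + 0.4463 = 3.2189.
Closed form (all zeros inside, monic): I(r) = n·log(r) = 2·log(5) = 3.2189. ✓

I(r) ≈ 3.2189.


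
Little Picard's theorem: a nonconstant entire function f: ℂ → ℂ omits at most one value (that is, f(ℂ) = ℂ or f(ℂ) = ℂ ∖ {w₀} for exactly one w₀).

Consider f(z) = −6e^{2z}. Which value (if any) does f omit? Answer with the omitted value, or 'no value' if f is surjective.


Little Picard bounds the complement of f(ℂ) to at most one point.
e^{2z} is never zero on ℂ, so -6·e^{2z} takes every value in ℂ ∖ {0}. Adding 0 shifts the range to ℂ ∖ {0}. Thus f omits exactly the value 0.

Omitted value: 0.


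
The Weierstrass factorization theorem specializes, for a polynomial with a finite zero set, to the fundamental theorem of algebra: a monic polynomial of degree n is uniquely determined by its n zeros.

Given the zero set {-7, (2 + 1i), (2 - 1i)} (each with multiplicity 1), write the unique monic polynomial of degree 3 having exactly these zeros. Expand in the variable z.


The polynomial is p(z) = ∏_{α ∈ S} (z − α), where S = {-7, (2 + 1i), (2 - 1i)}.
Expanding the product yields: p(z) = z^3 + 3·z^2 -23·z + 35.
Note conjugate pairs combine to real quadratics: (z − (2+1i))(z − (2−1i)) = z² − 4z + 5.
The resulting polynomial has degree 3 and real coefficients as required.

p(z) = z^3 + 3·z^2 -23·z + 35.


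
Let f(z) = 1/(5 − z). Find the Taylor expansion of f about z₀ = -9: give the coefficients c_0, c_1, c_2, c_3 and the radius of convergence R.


Let w = z − z₀, so z = z₀ + w.
Then 5 − z = 5 − (z₀ + w) = (5 − z₀) − w = 14 − w.
f(z) = 1/(14 − w) = (1/(14)) · 1/(1 − w/(14)) = Σ_{n≥0} w^n / (14)^(n+1).
So c_n = 1/(14)^(n+1):
  c_0 = 1/(14)^1 = 1/14.
  c_1 = 1/(14)^2 = 1/196.
  c_2 = 1/(14)^3 = 1/2744.
  c_3 = 1/(14)^4 = 1/38416.
The series is valid for |w/d| < 1, i.e. |z − z₀| < |d|.
Radius of convergence: R = |5 − z₀| = |14| = 14 (distance from z₀ to the singularity z = 5).

c_0 = 1/14, c_1 = 1/196, c_2 = 1/2744, c_3 = 1/38416; R = 14.


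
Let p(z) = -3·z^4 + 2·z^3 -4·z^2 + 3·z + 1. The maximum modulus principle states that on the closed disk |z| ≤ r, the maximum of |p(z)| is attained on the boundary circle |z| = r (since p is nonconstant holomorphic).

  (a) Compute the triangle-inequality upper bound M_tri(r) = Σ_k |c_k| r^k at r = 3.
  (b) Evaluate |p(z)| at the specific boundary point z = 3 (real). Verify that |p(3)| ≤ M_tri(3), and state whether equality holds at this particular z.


Coefficients: c_0 = 1, c_1 = 3, c_2 = -4, c_3 = 2, c_4 = -3. Radius r = 3.
Part (a). Triangle bound: M_tri(r) = Σ_k |c_k| r^k
  = |1|·3^0 + |3|·3^1 + |-4|·3^2 + |2|·3^3 + |-3|·3^4
  = 1 + 9 + 36 + 54 + 243 = 343.
This bounds M(r) := max_{|z|=r} |p(z)| from above; equality holds iff all terms c_k z^k can be made to align in phase at a single z on |z|=r.
Part (b). At z = 3 (real, on the circle |z| = r):
  p(3) = (1)·3^0 + (3)·3^1 + (-4)·3^2 + (2)·3^3 + (-3)·3^4 = -215.
  |p(3)| = 215.
Check: |p(3)| = 215 ≤ 343 = M_tri(3). ✓ Equality does not hold at z = 3 (the coefficients have mixed signs, so the terms do not all align in phase there).

M_tri(3) = 343; |p(3)| = 215; equality at z=3: no.


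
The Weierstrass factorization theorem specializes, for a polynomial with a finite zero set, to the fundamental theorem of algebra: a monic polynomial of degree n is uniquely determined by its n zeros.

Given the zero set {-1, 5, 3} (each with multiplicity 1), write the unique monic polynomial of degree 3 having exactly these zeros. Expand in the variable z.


The polynomial is p(z) = ∏_{α ∈ S} (z − α), where S = {-1, 5, 3}.
Expanding the product yields: p(z) = z^3 -7·z^2 + 7·z + 15.
The resulting polynomial has degree 3 and real coefficients as required.

p(z) = z^3 -7·z^2 + 7·z + 15.


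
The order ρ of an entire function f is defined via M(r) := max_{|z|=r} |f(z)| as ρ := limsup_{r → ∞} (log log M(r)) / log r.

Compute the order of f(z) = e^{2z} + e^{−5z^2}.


Each summand is entire of order 1 and 2 respectively (as in the single-exponential case). The order of a sum is at most the max of the orders, so ρ ≤ 2. For the lower bound: on |z|=r choose arg z so that -5z^2 is real positive; then |e^{-5z^2}| = e^{5r^2} while |e^{2z}| ≤ e^{2r^1} = o(e^{5r^2}). So |f| ≥ e^{5r^2}(1 − o(1)) and ρ ≥ 2. Hence ρ = max(1, 2) = 2.
Therefore ρ = 2.

Order ρ = 2.


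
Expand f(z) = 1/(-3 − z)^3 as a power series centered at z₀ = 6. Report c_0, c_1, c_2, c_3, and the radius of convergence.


Let w = z − z₀, so z = z₀ + w.
Then -3 − z = -3 − (z₀ + w) = (-3 − z₀) − w = -9 − w.
f(z) = 1/(-9 − w)^3 = (1/(-9)^3) · (1 − w/(-9))^{−3}.
By the binomial series (1−u)^{−3} = Σ_{n≥0} C(n+2, 2) u^n for |u|<1, with u = w/(-9):
  c_n = C(n+2, 2) / (-9)^(n+3).
  c_0 = 1/(-9)^3 = -1/729.
  c_1 = 3/(-9)^4 = 1/2187.
  c_2 = 6/(-9)^5 = -2/19683.
  c_3 = 10/(-9)^6 = 10/531441.
The series is valid for |w/d| < 1, i.e. |z − z₀| < |d|.
Radius of convergence: R = |-3 − z₀| = |-9| = 9 (distance from z₀ to the singularity z = -3).

c_0 = -1/729, c_1 = 1/2187, c_2 = -2/19683, c_3 = 10/531441; R = 9.


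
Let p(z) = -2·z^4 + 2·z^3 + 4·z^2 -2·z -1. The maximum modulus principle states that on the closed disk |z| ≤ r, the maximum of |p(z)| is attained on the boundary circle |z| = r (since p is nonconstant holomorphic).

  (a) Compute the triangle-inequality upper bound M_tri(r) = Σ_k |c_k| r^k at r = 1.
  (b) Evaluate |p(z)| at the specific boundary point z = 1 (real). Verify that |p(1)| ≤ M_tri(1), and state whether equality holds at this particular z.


Coefficients: c_0 = -1, c_1 = -2, c_2 = 4, c_3 = 2, c_4 = -2. Radius r = 1.
Part (a). Triangle bound: M_tri(r) = Σ_k |c_k| r^k
  = |-1|·1^0 + |-2|·1^1 + |4|·1^2 + |2|·1^3 + |-2|·1^4
  = 1 + 2 + 4 + 2 + 2 = 11.
This bounds M(r) := max_{|z|=r} |p(z)| from above; equality holds iff all terms c_k z^k can be made to align in phase at a single z on |z|=r.
Part (b). At z = 1 (real, on the circle |z| = r):
  p(1) = (-1)·1^0 + (-2)·1^1 + (4)·1^2 + (2)·1^3 + (-2)·1^4 = 1.
  |p(1)| = 1.
Check: |p(1)| = 1 ≤ 11 = M_tri(1). ✓ Equality does not hold at z = 1 (the coefficients have mixed signs, so the terms do not all align in phase there).

M_tri(1) = 11; |p(1)| = 1; equality at z=1: no.


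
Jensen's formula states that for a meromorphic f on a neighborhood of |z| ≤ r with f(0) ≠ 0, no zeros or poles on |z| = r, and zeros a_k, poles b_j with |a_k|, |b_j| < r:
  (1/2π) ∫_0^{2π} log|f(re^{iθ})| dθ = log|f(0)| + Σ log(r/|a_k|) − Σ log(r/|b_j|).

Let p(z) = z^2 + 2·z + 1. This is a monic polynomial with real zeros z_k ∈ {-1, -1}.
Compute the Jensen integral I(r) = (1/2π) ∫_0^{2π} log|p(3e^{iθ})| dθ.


Zeros: -1, -1; r = 3.
Inside |z| < r: -1, -1. Outside (|z| ≥ r): ∅.
p(0) = 1, so log|p(0)| = log(1) = 0.0000.
Apply Jensen: I(r) = log|p(0)| + Σ_k log(r/|z_k|), summed over zeros inside |z| < r.
  log(r/|z_k|) for z_k = -1: log(3/1) = 1.0986
  log(r/|z_k|) for z_k = -1: log(3/1) = 1.0986
Sum over inside zeros: 2.1972.
I(r) = log|p(0)| + (inside sum) = 0.0000 + 2.1972 = 2.1972.
Closed form (all zeros inside, monic): I(r) = n·log(r) = 2·log(3) = 2.1972. ✓

I(r) ≈ 2.1972.


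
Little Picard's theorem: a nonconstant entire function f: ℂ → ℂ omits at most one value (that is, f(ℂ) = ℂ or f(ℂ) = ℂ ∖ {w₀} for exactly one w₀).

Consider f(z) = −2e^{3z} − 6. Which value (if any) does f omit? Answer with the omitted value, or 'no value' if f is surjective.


Little Picard bounds the complement of f(ℂ) to at most one point.
e^{3z} is never zero on ℂ, so -2·e^{3z} takes every value in ℂ ∖ {0}. Adding -6 shifts the range to ℂ ∖ {-6}. Thus f omits exactly the value -6.

Omitted value: -6.


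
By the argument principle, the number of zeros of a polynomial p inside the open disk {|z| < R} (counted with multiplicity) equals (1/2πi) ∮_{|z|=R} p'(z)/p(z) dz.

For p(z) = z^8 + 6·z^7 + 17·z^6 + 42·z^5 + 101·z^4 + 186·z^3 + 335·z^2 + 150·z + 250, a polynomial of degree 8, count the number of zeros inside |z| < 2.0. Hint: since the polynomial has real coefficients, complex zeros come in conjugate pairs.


The zeros of p are: (-3 + 1i), (-3 - 1i), (0 + 1i), (0 - 1i), (1 + 2i), (1 - 2i), (-1 + 2i), (-1 - 2i).
Their magnitudes are: 3.162, 3.162, 1, 1, 2.236, 2.236, 2.236, 2.236.
Zeros with |z| < R = 2.0: (0 + 1i), (0 - 1i).
Count = 2.
By the argument principle, (1/2πi) ∮_{|z|=R} p'(z)/p(z) dz equals exactly this count.

Number of zeros inside |z| < 2.0: 2.


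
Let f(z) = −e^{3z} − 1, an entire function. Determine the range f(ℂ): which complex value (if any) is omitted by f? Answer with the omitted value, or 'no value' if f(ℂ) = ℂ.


Little Picard bounds the complement of f(ℂ) to at most one point.
e^{3z} is never zero on ℂ, so -1·e^{3z} takes every value in ℂ ∖ {0}. Adding -1 shifts the range to ℂ ∖ {-1}. Thus f omits exactly the value -1.

Omitted value: -1.


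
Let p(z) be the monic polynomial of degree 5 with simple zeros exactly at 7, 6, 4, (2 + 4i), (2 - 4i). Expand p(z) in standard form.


The polynomial is p(z) = ∏_{α ∈ S} (z − α), where S = {7, 6, 4, (2 + 4i), (2 - 4i)}.
Expanding the product yields: p(z) = z^5 -21·z^4 + 182·z^3 -884·z^2 + 2552·z -3360.
Note conjugate pairs combine to real quadratics: (z − (2+4i))(z − (2−4i)) = z² − 4z + 20.
The resulting polynomial has degree 5 and real coefficients as required.

p(z) = z^5 -21·z^4 + 182·z^3 -884·z^2 + 2552·z -3360.


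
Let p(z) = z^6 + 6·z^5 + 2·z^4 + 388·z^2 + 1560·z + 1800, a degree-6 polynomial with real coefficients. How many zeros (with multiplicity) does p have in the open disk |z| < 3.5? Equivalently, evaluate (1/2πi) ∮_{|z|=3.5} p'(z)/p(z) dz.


The zeros of p are: (-3 + 1i), (-3 - 1i), (-3 + 1i), (-3 - 1i), (3 + 3i), (3 - 3i).
Their magnitudes are: 3.162, 3.162, 3.162, 3.162, 4.243, 4.243.
Zeros with |z| < R = 3.5: (-3 + 1i), (-3 - 1i), (-3 + 1i), (-3 - 1i).
Count = 4.
By the argument principle, (1/2πi) ∮_{|z|=R} p'(z)/p(z) dz equals exactly this count.

Number of zeros inside |z| < 3.5: 4.


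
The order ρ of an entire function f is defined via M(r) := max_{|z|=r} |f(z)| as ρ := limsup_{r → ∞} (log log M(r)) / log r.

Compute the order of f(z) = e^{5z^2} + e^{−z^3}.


Each summand is entire of order 2 and 3 respectively (as in the single-exponential case). The order of a sum is at most the max of the orders, so ρ ≤ 3. For the lower bound: on |z|=r choose arg z so that -1z^3 is real positive; then |e^{-1z^3}| = e^{1r^3} while |e^{5z^2}| ≤ e^{5r^2} = o(e^{1r^3}). So |f| ≥ e^{1r^3}(1 − o(1)) and ρ ≥ 3. Hence ρ = max(2, 3) = 3.
Therefore ρ = 3.

Order ρ = 3.


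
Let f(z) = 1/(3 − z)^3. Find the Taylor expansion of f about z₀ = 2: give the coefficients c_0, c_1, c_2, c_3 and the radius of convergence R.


Let w = z − z₀, so z = z₀ + w.
Then 3 − z = 3 − (z₀ + w) = (3 − z₀) − w = 1 − w.
f(z) = 1/(1 − w)^3 = (1/(1)^3) · (1 − w/(1))^{−3}.
By the binomial series (1−u)^{−3} = Σ_{n≥0} C(n+2, 2) u^n for |u|<1, with u = w/(1):
  c_n = C(n+2, 2) / (1)^(n+3).
  c_0 = 1/(1)^3 = 1.
  c_1 = 3/(1)^4 = 3.
  c_2 = 6/(1)^5 = 6.
  c_3 = 10/(1)^6 = 10.
The series is valid for |w/d| < 1, i.e. |z − z₀| < |d|.
Radius of convergence: R = |3 − z₀| = |1| = 1 (distance from z₀ to the singularity z = 3).

c_0 = 1, c_1 = 3, c_2 = 6, c_3 = 10; R = 1.


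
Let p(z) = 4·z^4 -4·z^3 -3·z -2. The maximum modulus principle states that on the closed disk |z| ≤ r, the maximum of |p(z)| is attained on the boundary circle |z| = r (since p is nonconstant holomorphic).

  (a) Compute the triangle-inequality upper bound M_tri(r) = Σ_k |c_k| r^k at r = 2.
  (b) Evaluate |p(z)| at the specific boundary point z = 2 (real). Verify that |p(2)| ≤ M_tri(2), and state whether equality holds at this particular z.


Coefficients: c_0 = -2, c_1 = -3, c_2 = 0, c_3 = -4, c_4 = 4. Radius r = 2.
Part (a). Triangle bound: M_tri(r) = Σ_k |c_k| r^k
  = |-2|·2^0 + |-3|·2^1 + |0|·2^2 + |-4|·2^3 + |4|·2^4
  = 2 + 6 + 0 + 32 + 64 = 104.
This bounds M(r) := max_{|z|=r} |p(z)| from above; equality holds iff all terms c_k z^k can be made to align in phase at a single z on |z|=r.
Part (b). At z = 2 (real, on the circle |z| = r):
  p(2) = (-2)·2^0 + (-3)·2^1 + (0)·2^2 + (-4)·2^3 + (4)·2^4 = 24.
  |p(2)| = 24.
Check: |p(2)| = 24 ≤ 104 = M_tri(2). ✓ Equality does not hold at z = 2 (the coefficients have mixed signs, so the terms do not all align in phase there).

M_tri(2) = 104; |p(2)| = 24; equality at z=2: no.


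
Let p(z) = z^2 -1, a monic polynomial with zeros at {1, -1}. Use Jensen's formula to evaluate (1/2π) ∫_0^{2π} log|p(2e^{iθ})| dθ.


Zeros: -1, 1; r = 2.
Inside |z| < r: -1, 1. Outside (|z| ≥ r): ∅.
p(0) = -1, so log|p(0)| = log(1) = 0.0000.
Apply Jensen: I(r) = log|p(0)| + Σ_k log(r/|z_k|), summed over zeros inside |z| < r.
  log(r/|z_k|) for z_k = 1: log(2/1) = 0.6931
  log(r/|z_k|) for z_k = -1: log(2/1) = 0.6931
Sum over inside zeros: 1.3863.
I(r) = log|p(0)| + (inside sum) = 0.0000 + 1.3863 = 1.3863.
Closed form (all zeros inside, monic): I(r) = n·log(r) = 2·log(2) = 1.3863. ✓

I(r) ≈ 1.3863.


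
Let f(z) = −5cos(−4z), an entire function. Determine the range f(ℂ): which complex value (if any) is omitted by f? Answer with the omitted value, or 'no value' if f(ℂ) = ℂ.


Little Picard bounds the complement of f(ℂ) to at most one point.
cos is entire and surjective onto ℂ: for every w ∈ ℂ, cos(ζ) = w has a solution ζ ∈ ℂ (e.g., via the complex inverse arccos). With ζ = −4z this gives z = ζ/(-4). Then -5·cos(−4z) takes every value in -5·ℂ = ℂ, and adding 0 is a bijection of ℂ. So f is surjective and omits no value. (Note: only on the real line is cos bounded by [−1, 1].)

Omitted value: no value.


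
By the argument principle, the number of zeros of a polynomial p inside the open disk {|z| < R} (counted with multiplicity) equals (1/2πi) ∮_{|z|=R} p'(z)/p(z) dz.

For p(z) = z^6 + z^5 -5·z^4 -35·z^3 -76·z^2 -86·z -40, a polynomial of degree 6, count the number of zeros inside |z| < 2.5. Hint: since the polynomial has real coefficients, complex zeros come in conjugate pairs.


The zeros of p are: 4, -1, (-1 + 2i), (-1 - 2i), (-1 + 1i), (-1 - 1i).
Their magnitudes are: 4, 1, 2.236, 2.236, 1.414, 1.414.
Zeros with |z| < R = 2.5: -1, (-1 + 2i), (-1 - 2i), (-1 + 1i), (-1 - 1i).
Count = 5.
By the argument principle, (1/2πi) ∮_{|z|=R} p'(z)/p(z) dz equals exactly this count.

Number of zeros inside |z| < 2.5: 5.


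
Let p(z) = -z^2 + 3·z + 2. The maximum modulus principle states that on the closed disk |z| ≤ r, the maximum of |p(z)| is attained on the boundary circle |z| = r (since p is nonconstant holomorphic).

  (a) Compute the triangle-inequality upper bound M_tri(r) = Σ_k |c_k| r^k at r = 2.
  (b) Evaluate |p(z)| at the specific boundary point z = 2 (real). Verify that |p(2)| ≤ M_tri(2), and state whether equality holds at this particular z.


Coefficients: c_0 = 2, c_1 = 3, c_2 = -1. Radius r = 2.
Part (a). Triangle bound: M_tri(r) = Σ_k |c_k| r^k
  = |2|·2^0 + |3|·2^1 + |-1|·2^2
  = 2 + 6 + 4 = 12.
This bounds M(r) := max_{|z|=r} |p(z)| from above; equality holds iff all terms c_k z^k can be made to align in phase at a single z on |z|=r.
Part (b). At z = 2 (real, on the circle |z| = r):
  p(2) = (2)·2^0 + (3)·2^1 + (-1)·2^2 = 4.
  |p(2)| = 4.
Check: |p(2)| = 4 ≤ 12 = M_tri(2). ✓ Equality does not hold at z = 2 (the coefficients have mixed signs, so the terms do not all align in phase there).

M_tri(2) = 12; |p(2)| = 4; equality at z=2: no.


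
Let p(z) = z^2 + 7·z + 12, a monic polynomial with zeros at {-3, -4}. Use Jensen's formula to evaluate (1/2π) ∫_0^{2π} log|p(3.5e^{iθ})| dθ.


Zeros: -4, -3; r = 3.5.
Inside |z| < r: -3. Outside (|z| ≥ r): -4.
p(0) = 12, so log|p(0)| = log(12) = 2.4849.
Apply Jensen: I(r) = log|p(0)| + Σ_k log(r/|z_k|), summed over zeros inside |z| < r.
  log(r/|z_k|) for z_k = -3: log(3.5/3) = 0.1542
  Outside zeros (-4) contribute nothing to the Jensen sum.
Sum over inside zeros: 0.1542.
I(r) = log|p(0)| + (inside sum) = 2.4849 + 0.1542 = 2.6391.
Note: since some zeros are outside |z| ≤ r, the simplified n·log(r) form does NOT apply — only the inside zeros contribute.

I(r) ≈ 2.6391.


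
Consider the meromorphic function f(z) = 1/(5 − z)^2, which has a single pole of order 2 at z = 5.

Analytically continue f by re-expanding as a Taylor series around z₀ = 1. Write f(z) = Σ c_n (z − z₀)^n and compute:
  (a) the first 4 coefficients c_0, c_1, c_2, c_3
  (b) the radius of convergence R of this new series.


Let w = z − z₀, so z = z₀ + w.
Then 5 − z = 5 − (z₀ + w) = (5 − z₀) − w = 4 − w.
f(z) = 1/(4 − w)^2 = (1/(4)^2) · (1 − w/(4))^{−2}.
By the binomial series (1−u)^{−2} = Σ_{n≥0} C(n+1, 1) u^n for |u|<1, with u = w/(4):
  c_n = C(n+1, 1) / (4)^(n+2).
  c_0 = 1/(4)^2 = 1/16.
  c_1 = 2/(4)^3 = 1/32.
  c_2 = 3/(4)^4 = 3/256.
  c_3 = 4/(4)^5 = 1/256.
The series is valid for |w/d| < 1, i.e. |z − z₀| < |d|.
Radius of convergence: R = |5 − z₀| = |4| = 4 (distance from z₀ to the singularity z = 5).

c_0 = 1/16, c_1 = 1/32, c_2 = 3/256, c_3 = 1/256; R = 4.
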